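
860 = 860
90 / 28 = 45 / 14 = 3.21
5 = 5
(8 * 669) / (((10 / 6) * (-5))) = -16056 / 25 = -642.24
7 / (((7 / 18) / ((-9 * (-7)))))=1134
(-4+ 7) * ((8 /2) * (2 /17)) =1.41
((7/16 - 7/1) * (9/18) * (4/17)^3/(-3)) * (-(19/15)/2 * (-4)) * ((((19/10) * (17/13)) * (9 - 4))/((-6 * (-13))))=2527/439569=0.01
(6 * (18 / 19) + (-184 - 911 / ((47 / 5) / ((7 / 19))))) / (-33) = 3353 / 517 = 6.49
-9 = -9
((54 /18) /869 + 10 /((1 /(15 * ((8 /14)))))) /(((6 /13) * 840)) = 0.22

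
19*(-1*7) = -133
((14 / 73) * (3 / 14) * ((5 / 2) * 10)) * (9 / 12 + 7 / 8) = 1.67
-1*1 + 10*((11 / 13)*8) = 867 / 13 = 66.69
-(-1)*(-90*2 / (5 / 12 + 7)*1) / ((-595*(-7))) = -432 / 74137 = -0.01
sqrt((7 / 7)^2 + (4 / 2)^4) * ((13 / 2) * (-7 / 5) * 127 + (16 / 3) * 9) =-11077 * sqrt(17) / 10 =-4567.16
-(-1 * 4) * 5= 20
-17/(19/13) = -221/19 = -11.63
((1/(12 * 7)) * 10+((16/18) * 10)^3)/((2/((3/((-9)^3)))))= -7169215/4960116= -1.45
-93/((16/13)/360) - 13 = -54431/2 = -27215.50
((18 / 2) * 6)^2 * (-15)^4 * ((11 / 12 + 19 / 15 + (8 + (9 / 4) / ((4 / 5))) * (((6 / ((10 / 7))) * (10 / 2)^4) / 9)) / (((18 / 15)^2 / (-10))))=-25881743953125 / 8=-3235217994140.62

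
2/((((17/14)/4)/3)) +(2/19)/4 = 12785/646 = 19.79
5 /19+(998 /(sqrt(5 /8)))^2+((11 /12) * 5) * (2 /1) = 908361023 /570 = 1593615.83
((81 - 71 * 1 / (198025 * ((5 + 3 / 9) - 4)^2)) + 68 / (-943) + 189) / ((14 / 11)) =8871392972453 / 41829216800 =212.09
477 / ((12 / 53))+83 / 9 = 76175 / 36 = 2115.97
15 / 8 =1.88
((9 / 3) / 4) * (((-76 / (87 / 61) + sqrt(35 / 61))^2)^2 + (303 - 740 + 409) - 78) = 1720893159181744015 / 284233600908 - 99659344996 * sqrt(2135) / 13389561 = 5710588.28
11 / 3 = 3.67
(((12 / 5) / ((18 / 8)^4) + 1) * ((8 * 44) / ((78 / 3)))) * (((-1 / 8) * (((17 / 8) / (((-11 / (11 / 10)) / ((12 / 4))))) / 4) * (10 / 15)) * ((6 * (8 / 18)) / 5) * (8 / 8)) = 2236333 / 21323250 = 0.10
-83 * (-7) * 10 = 5810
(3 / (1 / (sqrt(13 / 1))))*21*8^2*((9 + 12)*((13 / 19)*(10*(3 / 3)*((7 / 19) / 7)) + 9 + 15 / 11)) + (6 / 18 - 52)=-155 / 3 + 3605672448*sqrt(13) / 3971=3273792.93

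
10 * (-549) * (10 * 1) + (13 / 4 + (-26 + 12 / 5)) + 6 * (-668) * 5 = -1499207 / 20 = -74960.35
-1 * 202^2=-40804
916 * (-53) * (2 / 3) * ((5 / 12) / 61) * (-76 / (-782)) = -4612060 / 214659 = -21.49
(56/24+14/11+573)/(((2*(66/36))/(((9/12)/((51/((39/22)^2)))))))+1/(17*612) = 553515191/76162482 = 7.27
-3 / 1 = -3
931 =931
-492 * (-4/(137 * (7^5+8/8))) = 246/287837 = 0.00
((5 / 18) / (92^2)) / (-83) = -5 / 12645216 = -0.00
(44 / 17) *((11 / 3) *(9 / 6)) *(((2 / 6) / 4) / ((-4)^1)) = -121 / 408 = -0.30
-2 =-2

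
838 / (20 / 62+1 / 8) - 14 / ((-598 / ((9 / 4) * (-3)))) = 248536525 / 132756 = 1872.13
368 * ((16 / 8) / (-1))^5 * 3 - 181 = -35509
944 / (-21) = -944 / 21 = -44.95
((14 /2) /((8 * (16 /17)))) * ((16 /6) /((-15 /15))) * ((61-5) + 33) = -10591 /48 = -220.65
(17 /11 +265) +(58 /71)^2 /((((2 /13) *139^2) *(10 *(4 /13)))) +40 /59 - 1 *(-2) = 340356419299441 /1264215149780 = 269.22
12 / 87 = 4 / 29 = 0.14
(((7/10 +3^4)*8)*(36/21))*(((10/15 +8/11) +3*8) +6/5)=57359936/1925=29797.37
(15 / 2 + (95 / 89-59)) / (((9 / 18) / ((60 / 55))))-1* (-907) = 780229 / 979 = 796.97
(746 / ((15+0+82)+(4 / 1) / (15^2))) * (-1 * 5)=-839250 / 21829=-38.45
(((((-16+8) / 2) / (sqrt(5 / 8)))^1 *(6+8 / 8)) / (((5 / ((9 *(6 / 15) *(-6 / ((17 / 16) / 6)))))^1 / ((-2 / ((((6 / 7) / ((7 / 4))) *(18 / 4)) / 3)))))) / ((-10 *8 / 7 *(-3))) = -68.60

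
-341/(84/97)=-33077/84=-393.77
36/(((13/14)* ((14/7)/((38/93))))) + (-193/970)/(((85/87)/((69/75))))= 6423874221/830683750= 7.73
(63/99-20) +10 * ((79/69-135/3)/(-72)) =-181331/13662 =-13.27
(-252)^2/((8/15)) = 119070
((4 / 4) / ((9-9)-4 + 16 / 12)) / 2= -3 / 16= -0.19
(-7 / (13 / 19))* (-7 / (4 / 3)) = 2793 / 52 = 53.71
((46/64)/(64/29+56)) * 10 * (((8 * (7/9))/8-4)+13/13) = -16675/60768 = -0.27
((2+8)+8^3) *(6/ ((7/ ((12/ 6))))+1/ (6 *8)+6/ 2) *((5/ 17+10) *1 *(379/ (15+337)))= 1311501075/ 47872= 27396.00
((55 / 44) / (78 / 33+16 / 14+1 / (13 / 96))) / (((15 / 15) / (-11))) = -55055 / 43608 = -1.26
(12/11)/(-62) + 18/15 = 2016/1705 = 1.18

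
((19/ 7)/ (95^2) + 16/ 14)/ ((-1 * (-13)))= 543/ 6175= 0.09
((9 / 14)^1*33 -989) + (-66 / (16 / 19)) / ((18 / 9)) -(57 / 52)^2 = -4770683 / 4732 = -1008.17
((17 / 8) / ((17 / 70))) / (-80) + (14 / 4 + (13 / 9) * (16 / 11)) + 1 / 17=597851 / 107712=5.55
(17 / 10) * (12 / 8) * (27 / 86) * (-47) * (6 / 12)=-64719 / 3440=-18.81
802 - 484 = 318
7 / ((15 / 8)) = 56 / 15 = 3.73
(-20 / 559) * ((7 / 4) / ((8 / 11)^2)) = -4235 / 35776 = -0.12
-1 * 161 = -161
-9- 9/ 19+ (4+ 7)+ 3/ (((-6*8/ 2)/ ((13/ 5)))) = 913/ 760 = 1.20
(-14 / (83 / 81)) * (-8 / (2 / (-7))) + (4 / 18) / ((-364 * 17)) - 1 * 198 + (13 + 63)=-1166134871 / 2311218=-504.55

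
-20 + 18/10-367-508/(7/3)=-21102/35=-602.91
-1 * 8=-8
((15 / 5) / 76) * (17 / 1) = 51 / 76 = 0.67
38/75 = 0.51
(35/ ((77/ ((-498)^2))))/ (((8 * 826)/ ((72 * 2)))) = 11160180/ 4543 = 2456.57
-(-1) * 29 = 29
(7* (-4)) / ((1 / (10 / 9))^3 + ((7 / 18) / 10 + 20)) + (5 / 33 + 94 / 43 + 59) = 15910771618 / 265226709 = 59.99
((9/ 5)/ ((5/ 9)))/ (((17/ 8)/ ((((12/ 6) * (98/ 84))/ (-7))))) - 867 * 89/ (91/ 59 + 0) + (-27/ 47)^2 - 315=-50343.94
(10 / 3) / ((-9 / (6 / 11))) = -20 / 99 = -0.20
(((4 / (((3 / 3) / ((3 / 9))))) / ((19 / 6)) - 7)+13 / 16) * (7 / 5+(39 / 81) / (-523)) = -86582423 / 10731960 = -8.07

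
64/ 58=32/ 29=1.10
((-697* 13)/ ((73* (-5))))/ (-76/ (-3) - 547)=-27183/ 571225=-0.05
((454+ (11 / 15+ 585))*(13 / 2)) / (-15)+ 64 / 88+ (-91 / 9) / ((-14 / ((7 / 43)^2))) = -4116859997 / 9152550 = -449.80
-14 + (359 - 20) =325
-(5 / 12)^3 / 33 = -125 / 57024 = -0.00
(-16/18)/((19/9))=-8/19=-0.42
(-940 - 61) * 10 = -10010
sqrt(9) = 3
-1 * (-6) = 6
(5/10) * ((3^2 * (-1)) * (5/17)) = -45/34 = -1.32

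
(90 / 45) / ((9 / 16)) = 32 / 9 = 3.56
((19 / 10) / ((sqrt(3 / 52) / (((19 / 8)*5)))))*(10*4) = 1805*sqrt(39) / 3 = 3757.41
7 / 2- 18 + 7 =-15 / 2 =-7.50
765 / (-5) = -153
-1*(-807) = 807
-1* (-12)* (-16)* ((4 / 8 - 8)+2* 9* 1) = -2016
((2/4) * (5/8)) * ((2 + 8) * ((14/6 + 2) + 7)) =425/12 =35.42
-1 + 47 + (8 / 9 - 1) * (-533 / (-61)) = 24721 / 549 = 45.03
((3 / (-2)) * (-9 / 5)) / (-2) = -27 / 20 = -1.35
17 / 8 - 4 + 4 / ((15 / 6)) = -11 / 40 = -0.28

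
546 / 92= 5.93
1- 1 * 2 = -1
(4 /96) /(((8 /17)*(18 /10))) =85 /1728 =0.05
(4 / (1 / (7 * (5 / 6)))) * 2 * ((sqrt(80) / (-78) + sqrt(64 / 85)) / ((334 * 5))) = -28 * sqrt(5) / 19539 + 112 * sqrt(85) / 42585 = 0.02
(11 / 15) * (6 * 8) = 176 / 5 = 35.20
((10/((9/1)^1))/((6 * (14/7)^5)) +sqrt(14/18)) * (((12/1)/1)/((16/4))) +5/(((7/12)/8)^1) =sqrt(7) +138275/2016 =71.23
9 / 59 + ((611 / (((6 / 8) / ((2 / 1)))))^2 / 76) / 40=44059573 / 50445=873.42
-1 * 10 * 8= -80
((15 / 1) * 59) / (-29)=-885 / 29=-30.52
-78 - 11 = -89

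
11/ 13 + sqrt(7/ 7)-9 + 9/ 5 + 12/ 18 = -914/ 195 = -4.69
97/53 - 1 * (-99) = 100.83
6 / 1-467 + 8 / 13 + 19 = -5738 / 13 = -441.38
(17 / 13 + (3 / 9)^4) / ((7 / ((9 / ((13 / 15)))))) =6950 / 3549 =1.96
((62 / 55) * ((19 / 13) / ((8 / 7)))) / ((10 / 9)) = 37107 / 28600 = 1.30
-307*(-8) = 2456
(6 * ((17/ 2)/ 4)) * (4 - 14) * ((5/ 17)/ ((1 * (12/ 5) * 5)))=-3.12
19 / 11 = 1.73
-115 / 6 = -19.17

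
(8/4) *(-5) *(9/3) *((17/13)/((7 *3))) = -170/91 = -1.87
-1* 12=-12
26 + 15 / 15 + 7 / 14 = 55 / 2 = 27.50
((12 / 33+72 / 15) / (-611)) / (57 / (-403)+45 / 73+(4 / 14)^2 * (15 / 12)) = -0.01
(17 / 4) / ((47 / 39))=663 / 188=3.53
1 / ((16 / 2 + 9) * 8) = 0.01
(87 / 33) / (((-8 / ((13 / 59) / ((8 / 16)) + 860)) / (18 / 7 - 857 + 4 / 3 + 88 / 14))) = 4363396927 / 18172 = 240116.49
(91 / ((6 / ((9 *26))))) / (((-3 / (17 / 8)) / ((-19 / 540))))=382109 / 4320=88.45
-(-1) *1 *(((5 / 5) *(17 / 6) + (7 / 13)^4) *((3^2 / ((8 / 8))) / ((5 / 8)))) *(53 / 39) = 105987916 / 1856465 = 57.09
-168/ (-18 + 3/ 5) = 280/ 29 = 9.66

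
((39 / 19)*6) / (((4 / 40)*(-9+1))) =-585 / 38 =-15.39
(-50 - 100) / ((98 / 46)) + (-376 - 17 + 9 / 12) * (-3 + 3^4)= -3005259 / 98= -30665.91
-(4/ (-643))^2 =-16/ 413449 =-0.00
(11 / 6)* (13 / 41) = 143 / 246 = 0.58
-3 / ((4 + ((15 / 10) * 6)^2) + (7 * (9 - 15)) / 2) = -0.05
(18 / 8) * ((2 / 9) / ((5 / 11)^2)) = 121 / 50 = 2.42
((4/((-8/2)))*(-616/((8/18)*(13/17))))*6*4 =565488/13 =43499.08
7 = 7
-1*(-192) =192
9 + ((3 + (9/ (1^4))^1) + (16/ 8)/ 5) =107/ 5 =21.40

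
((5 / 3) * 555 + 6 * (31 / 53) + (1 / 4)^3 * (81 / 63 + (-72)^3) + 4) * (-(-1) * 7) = -116333027 / 3392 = -34296.29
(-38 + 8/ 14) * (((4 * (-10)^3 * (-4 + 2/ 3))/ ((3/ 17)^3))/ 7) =-51488240000/ 3969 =-12972597.63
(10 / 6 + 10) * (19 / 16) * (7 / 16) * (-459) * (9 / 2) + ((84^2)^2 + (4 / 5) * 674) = 127424398837 / 2560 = 49775155.80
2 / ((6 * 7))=1 / 21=0.05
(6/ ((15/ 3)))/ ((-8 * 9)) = -1/ 60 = -0.02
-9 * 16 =-144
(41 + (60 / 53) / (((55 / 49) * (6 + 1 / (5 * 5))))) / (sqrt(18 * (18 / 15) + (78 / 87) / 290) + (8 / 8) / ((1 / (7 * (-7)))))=-746718000385 / 880802209012- 105097537 * sqrt(454205) / 880802209012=-0.93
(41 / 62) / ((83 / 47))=1927 / 5146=0.37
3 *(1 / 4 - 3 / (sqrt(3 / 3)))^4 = 43923 / 256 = 171.57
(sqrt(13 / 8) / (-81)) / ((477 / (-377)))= 377* sqrt(26) / 154548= 0.01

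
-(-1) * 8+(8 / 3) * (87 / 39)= 544 / 39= 13.95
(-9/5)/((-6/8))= 12/5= 2.40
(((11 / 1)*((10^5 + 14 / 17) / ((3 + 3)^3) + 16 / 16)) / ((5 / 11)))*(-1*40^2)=-8245840240 / 459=-17964793.55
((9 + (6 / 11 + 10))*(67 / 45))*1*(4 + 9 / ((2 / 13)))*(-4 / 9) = -720250 / 891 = -808.36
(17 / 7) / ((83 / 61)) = 1037 / 581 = 1.78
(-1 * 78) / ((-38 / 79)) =3081 / 19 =162.16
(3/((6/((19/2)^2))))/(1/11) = 3971/8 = 496.38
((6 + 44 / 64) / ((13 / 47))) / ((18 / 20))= 25145 / 936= 26.86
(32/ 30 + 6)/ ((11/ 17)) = 1802/ 165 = 10.92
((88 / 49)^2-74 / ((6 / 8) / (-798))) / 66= 94526440 / 79233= 1193.02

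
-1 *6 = -6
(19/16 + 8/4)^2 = 2601/256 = 10.16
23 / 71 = 0.32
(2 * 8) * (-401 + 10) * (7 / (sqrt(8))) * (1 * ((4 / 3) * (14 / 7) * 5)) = -437920 * sqrt(2) / 3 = -206437.47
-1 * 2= -2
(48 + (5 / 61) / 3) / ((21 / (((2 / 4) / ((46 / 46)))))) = 8789 / 7686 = 1.14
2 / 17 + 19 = 325 / 17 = 19.12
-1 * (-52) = 52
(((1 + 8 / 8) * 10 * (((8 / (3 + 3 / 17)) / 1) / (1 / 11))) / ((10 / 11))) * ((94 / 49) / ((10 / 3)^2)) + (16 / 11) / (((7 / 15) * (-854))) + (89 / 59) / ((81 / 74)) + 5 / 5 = 422689301423 / 3928218525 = 107.60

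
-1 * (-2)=2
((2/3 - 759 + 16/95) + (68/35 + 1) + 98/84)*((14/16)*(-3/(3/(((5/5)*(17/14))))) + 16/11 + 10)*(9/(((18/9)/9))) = -317365.20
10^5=100000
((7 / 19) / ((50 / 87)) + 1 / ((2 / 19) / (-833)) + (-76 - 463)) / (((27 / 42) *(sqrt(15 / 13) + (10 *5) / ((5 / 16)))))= -7793740864 / 94843725 + 18734954 *sqrt(195) / 474218625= -81.62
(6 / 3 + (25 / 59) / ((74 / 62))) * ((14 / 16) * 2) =35987 / 8732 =4.12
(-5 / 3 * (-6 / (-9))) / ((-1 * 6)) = 5 / 27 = 0.19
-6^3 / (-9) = 24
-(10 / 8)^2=-25 / 16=-1.56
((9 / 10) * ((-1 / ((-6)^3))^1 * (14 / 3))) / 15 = 7 / 5400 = 0.00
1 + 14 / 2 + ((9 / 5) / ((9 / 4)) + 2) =54 / 5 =10.80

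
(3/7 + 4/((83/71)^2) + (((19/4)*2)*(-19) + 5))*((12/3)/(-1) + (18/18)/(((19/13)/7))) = -249039645/1832474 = -135.90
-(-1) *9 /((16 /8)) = 9 /2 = 4.50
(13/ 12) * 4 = 13/ 3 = 4.33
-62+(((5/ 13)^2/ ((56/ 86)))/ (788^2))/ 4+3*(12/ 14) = -698477550541/ 11753228032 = -59.43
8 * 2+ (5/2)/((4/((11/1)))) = 183/8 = 22.88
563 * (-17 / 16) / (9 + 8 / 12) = -28713 / 464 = -61.88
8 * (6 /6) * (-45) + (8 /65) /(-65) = -360.00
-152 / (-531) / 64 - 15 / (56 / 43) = -171181 / 14868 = -11.51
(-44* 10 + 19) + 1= -420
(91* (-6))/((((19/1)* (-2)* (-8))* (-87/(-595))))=-54145/4408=-12.28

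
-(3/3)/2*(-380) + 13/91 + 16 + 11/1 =1520/7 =217.14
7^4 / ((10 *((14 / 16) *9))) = 1372 / 45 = 30.49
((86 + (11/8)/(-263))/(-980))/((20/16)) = -180933/2577400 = -0.07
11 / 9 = 1.22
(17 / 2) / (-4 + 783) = 17 / 1558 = 0.01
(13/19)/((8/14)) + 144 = 11035/76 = 145.20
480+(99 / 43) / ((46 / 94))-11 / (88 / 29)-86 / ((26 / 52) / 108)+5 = -18089.92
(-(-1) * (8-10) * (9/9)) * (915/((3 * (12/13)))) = -660.83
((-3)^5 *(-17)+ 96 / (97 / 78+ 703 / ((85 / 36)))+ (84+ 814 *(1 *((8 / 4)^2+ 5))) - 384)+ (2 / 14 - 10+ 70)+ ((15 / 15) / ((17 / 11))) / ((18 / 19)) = 47632478534987 / 4246020198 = 11218.15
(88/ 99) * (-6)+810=2414/ 3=804.67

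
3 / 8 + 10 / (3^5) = 809 / 1944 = 0.42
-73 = -73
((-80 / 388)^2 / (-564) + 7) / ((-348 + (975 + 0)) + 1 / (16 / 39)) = 148585328 / 13360883499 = 0.01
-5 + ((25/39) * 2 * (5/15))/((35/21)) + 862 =33433/39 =857.26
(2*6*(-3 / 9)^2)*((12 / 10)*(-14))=-112 / 5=-22.40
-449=-449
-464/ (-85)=464/ 85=5.46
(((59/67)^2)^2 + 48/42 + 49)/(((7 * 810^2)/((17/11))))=60841852483/3563100056542950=0.00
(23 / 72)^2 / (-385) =-529 / 1995840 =-0.00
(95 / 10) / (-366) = -0.03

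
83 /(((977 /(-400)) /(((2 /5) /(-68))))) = 3320 /16609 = 0.20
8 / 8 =1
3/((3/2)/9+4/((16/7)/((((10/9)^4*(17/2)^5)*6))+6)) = 111813843726/31059377707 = 3.60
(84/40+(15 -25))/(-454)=79/4540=0.02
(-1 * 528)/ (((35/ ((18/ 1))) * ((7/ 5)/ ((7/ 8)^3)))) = -2079/ 16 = -129.94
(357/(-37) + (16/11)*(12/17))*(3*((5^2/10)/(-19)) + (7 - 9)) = 5428605/262922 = 20.65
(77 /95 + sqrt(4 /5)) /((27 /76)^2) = 23408 /3645 + 11552 * sqrt(5) /3645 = 13.51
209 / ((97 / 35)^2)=256025 / 9409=27.21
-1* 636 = -636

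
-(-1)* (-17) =-17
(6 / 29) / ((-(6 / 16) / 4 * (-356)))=0.01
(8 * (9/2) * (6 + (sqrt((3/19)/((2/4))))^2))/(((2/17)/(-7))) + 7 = -256907/19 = -13521.42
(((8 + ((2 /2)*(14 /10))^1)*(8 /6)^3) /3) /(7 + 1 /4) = 12032 /11745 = 1.02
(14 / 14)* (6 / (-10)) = -0.60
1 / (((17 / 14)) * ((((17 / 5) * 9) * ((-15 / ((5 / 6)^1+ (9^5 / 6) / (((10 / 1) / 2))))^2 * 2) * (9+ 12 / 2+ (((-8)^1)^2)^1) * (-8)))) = -6107040583 / 16643799000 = -0.37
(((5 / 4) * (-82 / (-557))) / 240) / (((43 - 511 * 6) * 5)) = -41 / 808229280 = -0.00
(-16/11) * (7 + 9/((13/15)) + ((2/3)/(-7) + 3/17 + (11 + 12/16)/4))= -1515071/51051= -29.68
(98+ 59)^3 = 3869893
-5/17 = -0.29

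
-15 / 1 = -15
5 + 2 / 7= 37 / 7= 5.29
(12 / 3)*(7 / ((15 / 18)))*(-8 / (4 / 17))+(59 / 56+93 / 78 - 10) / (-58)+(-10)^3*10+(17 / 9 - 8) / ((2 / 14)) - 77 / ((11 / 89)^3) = -11948032389247 / 229909680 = -51968.37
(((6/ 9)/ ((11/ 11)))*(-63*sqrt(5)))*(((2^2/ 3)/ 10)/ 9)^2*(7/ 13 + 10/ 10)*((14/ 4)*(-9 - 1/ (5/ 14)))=46256*sqrt(5)/ 78975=1.31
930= 930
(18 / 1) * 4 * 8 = 576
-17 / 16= -1.06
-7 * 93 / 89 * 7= -4557 / 89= -51.20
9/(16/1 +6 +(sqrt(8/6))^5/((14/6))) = 0.39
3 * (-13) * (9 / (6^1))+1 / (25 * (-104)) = -152101 / 2600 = -58.50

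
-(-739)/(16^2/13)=9607/256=37.53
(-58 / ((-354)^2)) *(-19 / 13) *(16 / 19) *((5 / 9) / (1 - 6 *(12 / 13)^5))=-33130760 / 316275371739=-0.00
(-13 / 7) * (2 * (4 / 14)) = -52 / 49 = -1.06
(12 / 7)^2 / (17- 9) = 18 / 49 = 0.37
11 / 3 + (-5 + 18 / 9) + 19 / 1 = 59 / 3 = 19.67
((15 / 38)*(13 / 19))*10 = 975 / 361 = 2.70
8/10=0.80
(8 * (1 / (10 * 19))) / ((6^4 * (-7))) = -1 / 215460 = -0.00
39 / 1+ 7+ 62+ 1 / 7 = 757 / 7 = 108.14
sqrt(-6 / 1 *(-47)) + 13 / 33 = 13 / 33 + sqrt(282) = 17.19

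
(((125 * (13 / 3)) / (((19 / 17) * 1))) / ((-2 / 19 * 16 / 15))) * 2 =-138125 / 16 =-8632.81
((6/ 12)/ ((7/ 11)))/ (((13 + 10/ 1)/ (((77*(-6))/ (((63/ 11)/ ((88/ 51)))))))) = -117128/ 24633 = -4.75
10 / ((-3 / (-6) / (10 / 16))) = 25 / 2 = 12.50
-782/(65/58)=-45356/65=-697.78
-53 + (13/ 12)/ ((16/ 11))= -10033/ 192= -52.26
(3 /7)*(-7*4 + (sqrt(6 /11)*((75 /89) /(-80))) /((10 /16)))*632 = -7584 - 2844*sqrt(66) /6853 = -7587.37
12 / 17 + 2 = 2.71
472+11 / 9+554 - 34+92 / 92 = 8948 / 9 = 994.22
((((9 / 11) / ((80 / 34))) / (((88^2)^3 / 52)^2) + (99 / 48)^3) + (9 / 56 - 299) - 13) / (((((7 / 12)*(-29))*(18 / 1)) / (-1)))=-4194094335223251497396409427 / 4213944795810869706405969920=-1.00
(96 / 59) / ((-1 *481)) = -96 / 28379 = -0.00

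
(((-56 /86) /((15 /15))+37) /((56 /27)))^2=1780924401 /5798464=307.14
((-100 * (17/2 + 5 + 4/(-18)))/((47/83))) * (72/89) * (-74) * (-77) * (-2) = 90424980800/4183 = 21617255.75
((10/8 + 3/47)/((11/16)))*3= 2964/517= 5.73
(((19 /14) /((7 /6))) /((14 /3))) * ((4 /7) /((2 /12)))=2052 /2401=0.85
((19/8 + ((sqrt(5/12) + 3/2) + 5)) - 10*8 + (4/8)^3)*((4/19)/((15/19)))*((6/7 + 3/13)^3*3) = -275564916/3767855 + 646866*sqrt(15)/3767855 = -72.47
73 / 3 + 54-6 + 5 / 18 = 1307 / 18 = 72.61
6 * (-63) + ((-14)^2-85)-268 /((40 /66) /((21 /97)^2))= -13536066 /47045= -287.73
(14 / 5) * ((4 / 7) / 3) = 8 / 15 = 0.53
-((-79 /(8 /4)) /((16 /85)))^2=-45091225 /1024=-44034.40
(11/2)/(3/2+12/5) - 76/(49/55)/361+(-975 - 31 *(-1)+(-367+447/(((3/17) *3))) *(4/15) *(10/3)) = -169445671/326781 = -518.53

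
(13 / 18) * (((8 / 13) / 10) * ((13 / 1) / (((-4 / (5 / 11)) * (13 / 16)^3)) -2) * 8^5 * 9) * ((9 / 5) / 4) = -1303216128 / 46475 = -28041.23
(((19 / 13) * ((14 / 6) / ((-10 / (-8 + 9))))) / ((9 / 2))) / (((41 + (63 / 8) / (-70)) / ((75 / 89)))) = -53200 / 34060923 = -0.00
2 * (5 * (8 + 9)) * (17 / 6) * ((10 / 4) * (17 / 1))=20470.83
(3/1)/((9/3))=1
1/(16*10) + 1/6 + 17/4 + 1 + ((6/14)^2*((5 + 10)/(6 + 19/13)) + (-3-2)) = 1807259/2281440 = 0.79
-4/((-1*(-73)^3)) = -4/389017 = -0.00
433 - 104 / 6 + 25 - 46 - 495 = -301 / 3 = -100.33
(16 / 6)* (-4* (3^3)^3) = -209952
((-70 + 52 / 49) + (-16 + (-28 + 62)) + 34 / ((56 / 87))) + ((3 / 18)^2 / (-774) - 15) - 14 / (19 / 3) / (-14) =-336187057 / 25941384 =-12.96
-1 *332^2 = -110224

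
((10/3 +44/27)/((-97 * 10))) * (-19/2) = 1273/26190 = 0.05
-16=-16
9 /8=1.12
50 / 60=5 / 6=0.83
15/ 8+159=1287/ 8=160.88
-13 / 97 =-0.13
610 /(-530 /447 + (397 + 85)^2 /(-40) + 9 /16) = -0.11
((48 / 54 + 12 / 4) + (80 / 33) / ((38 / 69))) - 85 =-76.71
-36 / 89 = -0.40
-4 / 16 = -1 / 4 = -0.25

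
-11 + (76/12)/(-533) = -17608/1599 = -11.01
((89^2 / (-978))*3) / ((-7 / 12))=47526 / 1141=41.65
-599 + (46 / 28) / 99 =-830191 / 1386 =-598.98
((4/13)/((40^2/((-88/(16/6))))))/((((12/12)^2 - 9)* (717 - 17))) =33/29120000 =0.00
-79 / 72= -1.10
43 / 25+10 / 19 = 2.25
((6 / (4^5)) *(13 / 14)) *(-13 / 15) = -169 / 35840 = -0.00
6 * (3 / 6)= 3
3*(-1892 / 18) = -946 / 3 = -315.33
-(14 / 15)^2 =-196 / 225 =-0.87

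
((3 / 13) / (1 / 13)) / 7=3 / 7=0.43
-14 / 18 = -7 / 9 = -0.78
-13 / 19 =-0.68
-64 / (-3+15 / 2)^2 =-256 / 81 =-3.16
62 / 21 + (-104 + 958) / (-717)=8840 / 5019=1.76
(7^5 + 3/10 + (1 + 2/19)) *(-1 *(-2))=3193597/95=33616.81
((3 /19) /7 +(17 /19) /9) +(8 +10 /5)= 12116 /1197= 10.12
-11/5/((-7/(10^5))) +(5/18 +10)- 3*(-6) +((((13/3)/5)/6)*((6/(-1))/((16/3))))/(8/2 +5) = 158542429/5040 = 31456.83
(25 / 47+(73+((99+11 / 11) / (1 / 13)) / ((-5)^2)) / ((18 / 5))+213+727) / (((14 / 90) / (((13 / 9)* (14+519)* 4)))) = 57168753850 / 2961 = 19307245.47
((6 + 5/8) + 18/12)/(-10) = -13/16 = -0.81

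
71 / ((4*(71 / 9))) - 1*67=-259 / 4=-64.75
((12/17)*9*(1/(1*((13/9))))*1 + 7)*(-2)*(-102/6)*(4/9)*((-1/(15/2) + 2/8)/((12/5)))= 17633/2106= 8.37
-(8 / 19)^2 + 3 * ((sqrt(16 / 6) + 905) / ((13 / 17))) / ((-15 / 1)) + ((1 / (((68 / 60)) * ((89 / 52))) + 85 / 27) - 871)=-211691448587 / 191713743 - 34 * sqrt(6) / 195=-1104.63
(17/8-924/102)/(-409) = 943/55624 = 0.02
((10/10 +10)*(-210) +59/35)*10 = -161582/7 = -23083.14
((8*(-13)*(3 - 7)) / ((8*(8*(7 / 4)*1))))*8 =208 / 7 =29.71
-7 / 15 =-0.47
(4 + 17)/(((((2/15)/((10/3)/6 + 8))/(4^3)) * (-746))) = -115.60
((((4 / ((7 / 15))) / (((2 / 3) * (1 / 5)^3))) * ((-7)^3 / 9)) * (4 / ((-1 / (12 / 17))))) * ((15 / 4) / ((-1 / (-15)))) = 165375000 / 17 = 9727941.18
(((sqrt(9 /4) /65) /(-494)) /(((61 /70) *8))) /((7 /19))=-3 /164944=-0.00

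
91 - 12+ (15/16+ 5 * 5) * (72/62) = 13531/124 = 109.12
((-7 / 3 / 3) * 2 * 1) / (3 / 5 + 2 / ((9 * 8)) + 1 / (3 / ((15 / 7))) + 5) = -1960 / 7991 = -0.25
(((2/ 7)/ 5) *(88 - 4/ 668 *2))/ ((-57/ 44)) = -431024/ 111055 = -3.88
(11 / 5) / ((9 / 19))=209 / 45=4.64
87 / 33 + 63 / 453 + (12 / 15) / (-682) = 714248 / 257455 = 2.77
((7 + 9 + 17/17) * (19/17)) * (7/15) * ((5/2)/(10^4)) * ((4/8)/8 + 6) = 12901/960000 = 0.01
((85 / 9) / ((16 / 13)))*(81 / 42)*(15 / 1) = 49725 / 224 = 221.99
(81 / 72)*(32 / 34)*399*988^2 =7010666208 / 17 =412392129.88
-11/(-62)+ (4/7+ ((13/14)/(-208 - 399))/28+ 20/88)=79196927/81138904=0.98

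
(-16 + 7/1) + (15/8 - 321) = -2625/8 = -328.12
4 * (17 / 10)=34 / 5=6.80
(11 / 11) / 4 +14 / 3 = 59 / 12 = 4.92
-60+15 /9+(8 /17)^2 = -50383 /867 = -58.11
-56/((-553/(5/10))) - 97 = -7659/79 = -96.95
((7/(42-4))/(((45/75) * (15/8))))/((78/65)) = 70/513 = 0.14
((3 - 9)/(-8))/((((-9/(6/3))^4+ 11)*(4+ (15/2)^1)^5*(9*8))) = 16/130084928373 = 0.00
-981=-981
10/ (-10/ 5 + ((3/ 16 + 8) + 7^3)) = 160/ 5587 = 0.03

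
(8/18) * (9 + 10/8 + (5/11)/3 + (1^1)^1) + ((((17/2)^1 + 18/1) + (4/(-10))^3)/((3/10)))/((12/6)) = 729541/14850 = 49.13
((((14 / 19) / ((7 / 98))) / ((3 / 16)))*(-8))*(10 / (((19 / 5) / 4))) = -5017600 / 1083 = -4633.06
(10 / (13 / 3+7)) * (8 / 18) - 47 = -46.61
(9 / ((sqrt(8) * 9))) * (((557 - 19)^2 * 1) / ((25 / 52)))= 3762772 * sqrt(2) / 25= 212854.53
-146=-146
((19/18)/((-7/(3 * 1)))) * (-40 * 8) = 144.76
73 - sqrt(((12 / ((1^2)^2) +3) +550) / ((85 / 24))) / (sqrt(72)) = 73 - sqrt(5763) / 51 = 71.51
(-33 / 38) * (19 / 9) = -11 / 6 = -1.83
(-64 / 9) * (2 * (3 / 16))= -8 / 3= -2.67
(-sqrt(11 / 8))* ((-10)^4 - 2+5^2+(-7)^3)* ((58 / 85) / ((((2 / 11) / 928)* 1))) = -143279488* sqrt(22) / 17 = -39531786.39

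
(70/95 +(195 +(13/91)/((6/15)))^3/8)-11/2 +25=388718332669/417088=931981.58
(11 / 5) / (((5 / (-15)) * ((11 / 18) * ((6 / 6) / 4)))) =-216 / 5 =-43.20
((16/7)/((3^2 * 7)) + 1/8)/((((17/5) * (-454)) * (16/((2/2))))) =-2845/435665664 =-0.00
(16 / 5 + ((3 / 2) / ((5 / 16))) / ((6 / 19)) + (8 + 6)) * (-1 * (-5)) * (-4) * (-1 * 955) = 618840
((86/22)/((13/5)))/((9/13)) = 215/99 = 2.17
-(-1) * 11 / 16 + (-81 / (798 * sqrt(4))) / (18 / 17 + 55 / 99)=344837 / 525616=0.66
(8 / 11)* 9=6.55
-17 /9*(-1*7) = 119 /9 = 13.22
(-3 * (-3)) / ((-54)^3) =-0.00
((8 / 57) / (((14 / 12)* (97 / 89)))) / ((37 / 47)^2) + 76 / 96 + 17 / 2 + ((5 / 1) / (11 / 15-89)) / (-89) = 118256443508339 / 12486941166504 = 9.47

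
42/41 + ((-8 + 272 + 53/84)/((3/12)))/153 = 1046335/131733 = 7.94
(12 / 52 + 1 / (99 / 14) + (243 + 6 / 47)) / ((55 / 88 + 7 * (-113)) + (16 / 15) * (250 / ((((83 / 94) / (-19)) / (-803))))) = 9780097168 / 185036592453999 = 0.00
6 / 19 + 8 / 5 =182 / 95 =1.92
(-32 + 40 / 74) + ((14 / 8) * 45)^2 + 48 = 3681117 / 592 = 6218.10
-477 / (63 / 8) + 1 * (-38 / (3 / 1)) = -1538 / 21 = -73.24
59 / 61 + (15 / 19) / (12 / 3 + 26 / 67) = 130293 / 113582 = 1.15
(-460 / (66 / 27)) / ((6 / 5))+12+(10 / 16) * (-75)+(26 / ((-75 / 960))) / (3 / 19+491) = -197472437 / 1026520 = -192.37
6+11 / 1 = 17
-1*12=-12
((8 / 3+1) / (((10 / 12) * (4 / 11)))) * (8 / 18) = 242 / 45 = 5.38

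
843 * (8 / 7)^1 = 6744 / 7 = 963.43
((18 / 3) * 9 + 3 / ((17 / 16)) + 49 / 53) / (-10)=-5.77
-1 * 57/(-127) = 57/127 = 0.45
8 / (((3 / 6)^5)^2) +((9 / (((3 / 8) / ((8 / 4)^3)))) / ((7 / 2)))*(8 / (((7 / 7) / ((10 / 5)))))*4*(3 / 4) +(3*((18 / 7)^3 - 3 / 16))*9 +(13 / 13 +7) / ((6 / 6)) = 61943929 / 5488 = 11287.16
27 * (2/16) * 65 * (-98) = -21498.75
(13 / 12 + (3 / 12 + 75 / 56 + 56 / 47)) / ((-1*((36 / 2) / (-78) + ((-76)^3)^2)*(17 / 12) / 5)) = -396643 / 5604407642726242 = -0.00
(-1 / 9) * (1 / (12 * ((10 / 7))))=-7 / 1080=-0.01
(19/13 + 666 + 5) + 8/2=8794/13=676.46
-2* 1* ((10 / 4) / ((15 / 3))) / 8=-1 / 8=-0.12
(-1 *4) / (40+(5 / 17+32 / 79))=-5372 / 54659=-0.10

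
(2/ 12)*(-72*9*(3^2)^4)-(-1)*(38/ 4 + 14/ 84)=-2125735/ 3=-708578.33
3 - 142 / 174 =190 / 87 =2.18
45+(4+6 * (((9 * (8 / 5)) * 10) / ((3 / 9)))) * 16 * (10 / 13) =415945 / 13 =31995.77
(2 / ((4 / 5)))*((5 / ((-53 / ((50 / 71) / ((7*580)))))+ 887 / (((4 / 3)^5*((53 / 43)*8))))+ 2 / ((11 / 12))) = 8098018914605 / 137671131136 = 58.82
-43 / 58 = -0.74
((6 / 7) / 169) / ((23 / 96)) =0.02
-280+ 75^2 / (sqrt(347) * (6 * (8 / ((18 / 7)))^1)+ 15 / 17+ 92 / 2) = -87141688085 / 308770607+ 273105000 * sqrt(347) / 308770607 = -265.75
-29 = -29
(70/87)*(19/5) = 266/87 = 3.06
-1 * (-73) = 73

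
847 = 847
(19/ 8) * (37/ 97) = 703/ 776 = 0.91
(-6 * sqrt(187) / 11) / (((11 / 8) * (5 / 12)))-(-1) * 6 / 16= 3 / 8-576 * sqrt(187) / 605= -12.64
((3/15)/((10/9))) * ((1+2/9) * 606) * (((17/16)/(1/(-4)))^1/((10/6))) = -169983/500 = -339.97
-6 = -6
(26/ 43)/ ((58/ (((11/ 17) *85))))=715/ 1247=0.57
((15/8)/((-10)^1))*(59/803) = -177/12848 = -0.01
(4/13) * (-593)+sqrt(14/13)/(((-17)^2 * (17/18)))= -2372/13+18 * sqrt(182)/63869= -182.46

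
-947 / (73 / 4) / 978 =-1894 / 35697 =-0.05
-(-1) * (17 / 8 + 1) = 25 / 8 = 3.12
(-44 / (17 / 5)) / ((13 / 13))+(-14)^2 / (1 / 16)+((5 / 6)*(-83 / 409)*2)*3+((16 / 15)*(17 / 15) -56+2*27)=4882966291 / 1564425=3121.25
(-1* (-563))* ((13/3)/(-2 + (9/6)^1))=-14638/3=-4879.33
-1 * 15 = -15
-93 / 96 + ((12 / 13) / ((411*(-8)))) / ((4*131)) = -7232645 / 7465952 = -0.97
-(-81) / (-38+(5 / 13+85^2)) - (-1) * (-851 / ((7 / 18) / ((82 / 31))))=-16766069805 / 2896516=-5788.36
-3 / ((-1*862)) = 3 / 862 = 0.00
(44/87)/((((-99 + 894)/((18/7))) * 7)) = 88/376565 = 0.00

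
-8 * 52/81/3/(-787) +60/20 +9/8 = 6314281/1529928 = 4.13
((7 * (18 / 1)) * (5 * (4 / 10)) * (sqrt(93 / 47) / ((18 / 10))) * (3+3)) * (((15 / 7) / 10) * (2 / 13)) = 360 * sqrt(4371) / 611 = 38.95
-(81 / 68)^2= -6561 / 4624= -1.42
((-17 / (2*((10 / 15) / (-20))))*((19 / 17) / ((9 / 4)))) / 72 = 95 / 54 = 1.76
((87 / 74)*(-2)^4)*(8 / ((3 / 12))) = 22272 / 37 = 601.95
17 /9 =1.89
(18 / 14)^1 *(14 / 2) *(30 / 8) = 135 / 4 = 33.75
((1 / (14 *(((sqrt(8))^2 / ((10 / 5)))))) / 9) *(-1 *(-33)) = 0.07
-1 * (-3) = 3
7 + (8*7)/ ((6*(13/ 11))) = 581/ 39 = 14.90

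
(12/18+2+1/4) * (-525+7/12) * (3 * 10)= -1101275/24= -45886.46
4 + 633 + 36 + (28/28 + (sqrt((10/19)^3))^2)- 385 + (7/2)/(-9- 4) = 51516513/178334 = 288.88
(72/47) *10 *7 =5040/47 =107.23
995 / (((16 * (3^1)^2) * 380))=199 / 10944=0.02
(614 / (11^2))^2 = 376996 / 14641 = 25.75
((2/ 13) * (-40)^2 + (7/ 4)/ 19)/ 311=243291/ 307268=0.79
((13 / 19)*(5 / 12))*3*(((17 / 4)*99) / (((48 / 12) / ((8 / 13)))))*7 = 387.53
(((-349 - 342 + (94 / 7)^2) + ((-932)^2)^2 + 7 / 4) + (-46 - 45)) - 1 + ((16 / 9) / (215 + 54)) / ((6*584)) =78407683786763789281 / 103919004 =754507652775.08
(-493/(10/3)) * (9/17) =-783/10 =-78.30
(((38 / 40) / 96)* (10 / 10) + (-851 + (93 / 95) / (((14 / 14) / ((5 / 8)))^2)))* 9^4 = -67862979603 / 12160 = -5580837.14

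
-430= -430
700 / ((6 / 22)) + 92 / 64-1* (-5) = 2573.10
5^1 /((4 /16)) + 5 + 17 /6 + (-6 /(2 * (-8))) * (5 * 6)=469 /12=39.08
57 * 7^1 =399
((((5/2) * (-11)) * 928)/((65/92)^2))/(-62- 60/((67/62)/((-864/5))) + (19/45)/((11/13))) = -286547298048/53430066391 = -5.36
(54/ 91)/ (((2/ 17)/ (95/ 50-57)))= -252909/ 910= -277.92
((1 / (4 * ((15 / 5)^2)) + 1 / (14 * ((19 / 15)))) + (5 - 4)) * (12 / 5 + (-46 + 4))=-57101 / 1330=-42.93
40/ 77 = 0.52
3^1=3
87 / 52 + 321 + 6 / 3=16883 / 52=324.67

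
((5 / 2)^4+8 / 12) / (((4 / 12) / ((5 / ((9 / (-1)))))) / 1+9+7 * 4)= 1.09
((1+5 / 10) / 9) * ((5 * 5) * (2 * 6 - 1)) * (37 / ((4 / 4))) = 10175 / 6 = 1695.83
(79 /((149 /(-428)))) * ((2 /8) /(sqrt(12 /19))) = -8453 * sqrt(57) /894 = -71.39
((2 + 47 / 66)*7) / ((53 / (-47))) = -58891 / 3498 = -16.84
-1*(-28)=28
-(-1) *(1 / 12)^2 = 1 / 144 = 0.01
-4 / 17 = -0.24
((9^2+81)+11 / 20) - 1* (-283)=8911 / 20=445.55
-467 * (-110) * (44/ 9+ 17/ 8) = 360303.47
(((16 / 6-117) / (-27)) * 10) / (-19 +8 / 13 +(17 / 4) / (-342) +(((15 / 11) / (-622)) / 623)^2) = -30786711500918893520 / 13375259212141944423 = -2.30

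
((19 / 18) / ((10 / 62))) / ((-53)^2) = 589 / 252810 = 0.00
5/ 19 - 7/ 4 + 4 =191/ 76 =2.51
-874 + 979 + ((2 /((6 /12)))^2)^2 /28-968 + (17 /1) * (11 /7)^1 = -827.14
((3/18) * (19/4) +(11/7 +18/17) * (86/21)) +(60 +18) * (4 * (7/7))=2156225/6664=323.56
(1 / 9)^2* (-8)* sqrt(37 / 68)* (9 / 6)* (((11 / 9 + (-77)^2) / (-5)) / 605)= 9704* sqrt(629) / 1136025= 0.21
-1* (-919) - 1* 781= 138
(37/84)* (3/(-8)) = -37/224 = -0.17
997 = 997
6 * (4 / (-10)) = -12 / 5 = -2.40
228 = 228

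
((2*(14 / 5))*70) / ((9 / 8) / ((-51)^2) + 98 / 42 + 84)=2718912 / 598811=4.54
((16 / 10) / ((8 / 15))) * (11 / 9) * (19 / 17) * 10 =2090 / 51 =40.98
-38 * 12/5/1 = -456/5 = -91.20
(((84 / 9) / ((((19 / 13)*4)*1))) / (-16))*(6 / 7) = -0.09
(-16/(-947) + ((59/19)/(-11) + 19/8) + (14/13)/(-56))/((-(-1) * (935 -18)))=43028119/18875520664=0.00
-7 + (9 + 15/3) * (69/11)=889/11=80.82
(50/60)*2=5/3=1.67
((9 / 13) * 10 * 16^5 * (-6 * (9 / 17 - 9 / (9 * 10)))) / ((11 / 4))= -16533946368 / 2431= -6801294.27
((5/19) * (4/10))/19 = 2/361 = 0.01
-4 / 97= -0.04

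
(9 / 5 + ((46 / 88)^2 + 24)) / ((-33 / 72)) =-757167 / 13310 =-56.89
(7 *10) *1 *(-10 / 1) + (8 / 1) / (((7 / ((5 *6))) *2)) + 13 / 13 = -4773 / 7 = -681.86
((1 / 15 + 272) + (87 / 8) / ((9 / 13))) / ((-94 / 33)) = -379863 / 3760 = -101.03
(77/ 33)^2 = 49/ 9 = 5.44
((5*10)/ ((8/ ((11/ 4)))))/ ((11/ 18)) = 225/ 8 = 28.12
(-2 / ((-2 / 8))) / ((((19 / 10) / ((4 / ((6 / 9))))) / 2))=960 / 19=50.53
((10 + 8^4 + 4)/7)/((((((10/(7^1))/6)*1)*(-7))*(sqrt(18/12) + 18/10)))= -73980/203 + 20550*sqrt(6)/203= -116.47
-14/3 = -4.67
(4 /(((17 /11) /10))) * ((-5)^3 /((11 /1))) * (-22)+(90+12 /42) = 780744 /119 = 6560.87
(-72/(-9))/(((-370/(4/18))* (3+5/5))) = -2/1665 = -0.00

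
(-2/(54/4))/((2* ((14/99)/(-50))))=550/21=26.19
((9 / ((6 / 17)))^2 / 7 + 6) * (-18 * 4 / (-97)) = 73.41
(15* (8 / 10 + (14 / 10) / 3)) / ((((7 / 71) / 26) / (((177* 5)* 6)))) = 186242940 / 7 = 26606134.29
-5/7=-0.71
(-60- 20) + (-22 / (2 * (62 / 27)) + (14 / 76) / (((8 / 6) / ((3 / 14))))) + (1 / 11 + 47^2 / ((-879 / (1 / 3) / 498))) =-45728135285 / 91120656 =-501.84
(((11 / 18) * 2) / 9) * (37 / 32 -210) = -73513 / 2592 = -28.36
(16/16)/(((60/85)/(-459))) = -2601/4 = -650.25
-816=-816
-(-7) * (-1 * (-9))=63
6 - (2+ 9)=-5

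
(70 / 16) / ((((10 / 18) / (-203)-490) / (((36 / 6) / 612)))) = -4263 / 48700784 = -0.00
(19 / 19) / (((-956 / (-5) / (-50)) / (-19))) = 2375 / 478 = 4.97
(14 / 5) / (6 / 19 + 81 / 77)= 2.05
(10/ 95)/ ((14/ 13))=13/ 133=0.10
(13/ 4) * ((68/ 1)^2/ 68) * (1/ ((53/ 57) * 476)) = 741/ 1484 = 0.50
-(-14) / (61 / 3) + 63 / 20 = 4683 / 1220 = 3.84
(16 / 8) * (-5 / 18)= -5 / 9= -0.56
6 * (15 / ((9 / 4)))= 40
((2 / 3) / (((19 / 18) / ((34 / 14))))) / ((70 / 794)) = 80988 / 4655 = 17.40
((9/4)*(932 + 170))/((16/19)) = 94221/32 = 2944.41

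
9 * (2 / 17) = 18 / 17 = 1.06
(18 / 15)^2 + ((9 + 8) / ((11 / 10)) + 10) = 7396 / 275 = 26.89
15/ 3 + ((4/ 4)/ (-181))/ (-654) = 591871/ 118374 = 5.00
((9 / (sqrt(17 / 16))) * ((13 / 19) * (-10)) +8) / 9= 8 / 9-520 * sqrt(17) / 323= -5.75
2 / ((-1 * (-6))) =1 / 3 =0.33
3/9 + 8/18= 7/9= 0.78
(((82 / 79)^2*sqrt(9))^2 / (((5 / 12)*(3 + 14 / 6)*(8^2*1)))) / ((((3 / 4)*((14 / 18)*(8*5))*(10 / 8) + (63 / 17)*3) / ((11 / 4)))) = 128405405601 / 25607341252640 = 0.01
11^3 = 1331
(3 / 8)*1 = 3 / 8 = 0.38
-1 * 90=-90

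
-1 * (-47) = 47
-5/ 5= -1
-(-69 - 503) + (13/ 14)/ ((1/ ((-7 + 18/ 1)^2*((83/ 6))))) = 2126.27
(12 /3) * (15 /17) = 60 /17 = 3.53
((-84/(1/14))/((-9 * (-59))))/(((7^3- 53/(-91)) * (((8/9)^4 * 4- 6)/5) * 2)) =601965/130848017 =0.00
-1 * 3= -3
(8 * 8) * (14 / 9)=896 / 9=99.56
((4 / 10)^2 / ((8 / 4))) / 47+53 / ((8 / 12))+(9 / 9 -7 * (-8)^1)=320779 / 2350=136.50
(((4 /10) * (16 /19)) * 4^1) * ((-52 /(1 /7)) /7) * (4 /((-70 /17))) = 226304 /3325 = 68.06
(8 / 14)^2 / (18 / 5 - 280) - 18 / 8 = -304891 / 135436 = -2.25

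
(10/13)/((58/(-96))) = -480/377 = -1.27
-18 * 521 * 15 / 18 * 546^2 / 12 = -194148045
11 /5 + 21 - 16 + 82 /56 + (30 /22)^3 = 11.20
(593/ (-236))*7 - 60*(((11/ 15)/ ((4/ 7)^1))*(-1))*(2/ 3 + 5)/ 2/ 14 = -355/ 177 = -2.01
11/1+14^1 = 25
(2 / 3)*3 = 2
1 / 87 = 0.01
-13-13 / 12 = -169 / 12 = -14.08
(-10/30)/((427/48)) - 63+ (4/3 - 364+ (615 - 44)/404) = -424.29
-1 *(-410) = 410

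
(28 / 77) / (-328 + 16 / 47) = -47 / 42350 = -0.00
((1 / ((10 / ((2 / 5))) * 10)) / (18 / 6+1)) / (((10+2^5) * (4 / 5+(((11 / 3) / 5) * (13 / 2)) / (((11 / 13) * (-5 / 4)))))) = -1 / 155680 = -0.00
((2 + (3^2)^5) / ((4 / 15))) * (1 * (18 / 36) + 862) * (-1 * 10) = -7639723125 / 4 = -1909930781.25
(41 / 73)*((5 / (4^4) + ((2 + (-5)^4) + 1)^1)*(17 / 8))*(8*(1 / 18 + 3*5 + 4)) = 12812053961 / 112128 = 114262.75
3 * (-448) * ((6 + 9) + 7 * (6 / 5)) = -157248 / 5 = -31449.60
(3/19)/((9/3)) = 1/19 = 0.05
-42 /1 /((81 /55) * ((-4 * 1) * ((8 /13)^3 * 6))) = 845845 /165888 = 5.10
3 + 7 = 10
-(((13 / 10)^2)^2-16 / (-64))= -31061 / 10000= -3.11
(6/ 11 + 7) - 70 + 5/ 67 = -45974/ 737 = -62.38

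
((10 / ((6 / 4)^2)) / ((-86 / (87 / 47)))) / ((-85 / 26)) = 3016 / 103071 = 0.03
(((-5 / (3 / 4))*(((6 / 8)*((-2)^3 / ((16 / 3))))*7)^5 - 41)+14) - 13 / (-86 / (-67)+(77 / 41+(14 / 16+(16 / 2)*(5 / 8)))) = 328432035997573 / 1626841088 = 201883.29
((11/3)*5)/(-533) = -55/1599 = -0.03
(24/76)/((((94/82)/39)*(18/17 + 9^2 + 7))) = 81549/676001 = 0.12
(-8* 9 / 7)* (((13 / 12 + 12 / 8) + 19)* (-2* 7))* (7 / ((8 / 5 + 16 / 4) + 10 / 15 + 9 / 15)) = 326340 / 103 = 3168.35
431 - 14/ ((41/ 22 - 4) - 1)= 30047/ 69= 435.46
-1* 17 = -17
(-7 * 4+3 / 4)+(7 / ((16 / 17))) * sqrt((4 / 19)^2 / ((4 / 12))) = -109 / 4+119 * sqrt(3) / 76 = -24.54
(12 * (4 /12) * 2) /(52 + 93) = 0.06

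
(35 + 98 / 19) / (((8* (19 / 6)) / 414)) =473823 / 722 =656.26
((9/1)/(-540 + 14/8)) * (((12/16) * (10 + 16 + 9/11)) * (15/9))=-13275/23683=-0.56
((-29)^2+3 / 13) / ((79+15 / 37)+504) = 202316 / 140309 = 1.44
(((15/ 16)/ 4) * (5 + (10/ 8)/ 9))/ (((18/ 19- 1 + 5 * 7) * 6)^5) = 2290391575/ 770828686809347653632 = 0.00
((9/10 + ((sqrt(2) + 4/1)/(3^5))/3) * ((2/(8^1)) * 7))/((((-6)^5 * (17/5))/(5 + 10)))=-231035/256981248 - 175 * sqrt(2)/128490624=-0.00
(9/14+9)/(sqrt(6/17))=45 * sqrt(102)/28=16.23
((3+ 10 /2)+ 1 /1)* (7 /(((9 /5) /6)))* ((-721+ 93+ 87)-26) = -119070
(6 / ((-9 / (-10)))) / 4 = 5 / 3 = 1.67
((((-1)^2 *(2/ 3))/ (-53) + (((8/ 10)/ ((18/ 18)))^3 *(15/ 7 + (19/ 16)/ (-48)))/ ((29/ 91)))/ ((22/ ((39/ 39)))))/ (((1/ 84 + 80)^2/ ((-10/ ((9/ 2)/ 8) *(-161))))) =3946591784128/ 57279023684025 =0.07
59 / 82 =0.72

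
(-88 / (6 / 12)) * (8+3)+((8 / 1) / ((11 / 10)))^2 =-227856 / 121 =-1883.11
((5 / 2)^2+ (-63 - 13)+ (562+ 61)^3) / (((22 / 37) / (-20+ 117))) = 3471342491321 / 88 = 39447073765.01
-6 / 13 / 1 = -6 / 13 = -0.46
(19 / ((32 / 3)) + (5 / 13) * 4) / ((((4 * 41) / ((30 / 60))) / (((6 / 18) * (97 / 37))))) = 133957 / 15145728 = 0.01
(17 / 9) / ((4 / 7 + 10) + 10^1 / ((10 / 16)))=0.07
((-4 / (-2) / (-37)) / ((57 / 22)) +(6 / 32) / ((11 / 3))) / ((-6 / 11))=-11237 / 202464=-0.06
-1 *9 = -9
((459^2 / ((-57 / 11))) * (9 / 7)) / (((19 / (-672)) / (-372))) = -248286715776 / 361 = -687774835.94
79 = 79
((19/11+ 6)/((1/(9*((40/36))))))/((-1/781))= -60350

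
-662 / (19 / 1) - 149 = -3493 / 19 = -183.84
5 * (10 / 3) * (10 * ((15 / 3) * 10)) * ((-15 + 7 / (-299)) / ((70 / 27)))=-101070000 / 2093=-48289.54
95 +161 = 256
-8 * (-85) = 680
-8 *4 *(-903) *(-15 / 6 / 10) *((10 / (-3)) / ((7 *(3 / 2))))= 6880 / 3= 2293.33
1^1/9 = 1/9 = 0.11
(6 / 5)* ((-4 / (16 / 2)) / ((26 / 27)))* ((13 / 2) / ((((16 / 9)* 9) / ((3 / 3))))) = -81 / 320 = -0.25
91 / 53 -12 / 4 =-68 / 53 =-1.28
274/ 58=137/ 29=4.72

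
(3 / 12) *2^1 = 1 / 2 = 0.50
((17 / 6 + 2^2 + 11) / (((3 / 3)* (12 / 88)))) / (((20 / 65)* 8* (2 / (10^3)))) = 1912625 / 72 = 26564.24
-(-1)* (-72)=-72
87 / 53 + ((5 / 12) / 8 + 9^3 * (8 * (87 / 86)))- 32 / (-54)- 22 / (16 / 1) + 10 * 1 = 11638548799 / 1969056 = 5910.73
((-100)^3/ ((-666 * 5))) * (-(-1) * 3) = 900.90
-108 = -108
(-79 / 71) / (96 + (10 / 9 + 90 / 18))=-711 / 65249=-0.01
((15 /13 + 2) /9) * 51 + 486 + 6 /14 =137674 /273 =504.30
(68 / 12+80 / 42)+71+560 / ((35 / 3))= 886 / 7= 126.57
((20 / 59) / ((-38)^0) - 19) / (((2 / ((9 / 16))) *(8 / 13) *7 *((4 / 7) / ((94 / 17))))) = -6054399 / 513536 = -11.79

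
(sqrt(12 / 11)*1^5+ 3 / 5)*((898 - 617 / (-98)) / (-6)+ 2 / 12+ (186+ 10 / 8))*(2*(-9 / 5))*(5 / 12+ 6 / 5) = -104663*sqrt(33) / 2695 - 313989 / 2450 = -351.25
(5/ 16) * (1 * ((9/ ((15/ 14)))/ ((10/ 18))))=189/ 40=4.72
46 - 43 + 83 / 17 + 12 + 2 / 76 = 12861 / 646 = 19.91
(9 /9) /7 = 1 /7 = 0.14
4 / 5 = 0.80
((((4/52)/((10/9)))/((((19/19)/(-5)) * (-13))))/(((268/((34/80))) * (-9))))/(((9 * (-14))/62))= 527/228271680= 0.00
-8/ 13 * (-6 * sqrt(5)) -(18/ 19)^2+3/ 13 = -3129/ 4693+48 * sqrt(5)/ 13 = 7.59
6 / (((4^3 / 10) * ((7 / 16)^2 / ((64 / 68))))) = 3840 / 833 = 4.61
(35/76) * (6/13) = 105/494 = 0.21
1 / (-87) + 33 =2870 / 87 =32.99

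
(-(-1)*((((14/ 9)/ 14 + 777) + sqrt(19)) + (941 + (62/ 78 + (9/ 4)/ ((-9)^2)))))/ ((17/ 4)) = 4*sqrt(19)/ 17 + 804461/ 1989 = 405.48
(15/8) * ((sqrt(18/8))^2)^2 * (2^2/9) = 4.22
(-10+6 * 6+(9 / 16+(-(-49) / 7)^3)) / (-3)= -1971 / 16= -123.19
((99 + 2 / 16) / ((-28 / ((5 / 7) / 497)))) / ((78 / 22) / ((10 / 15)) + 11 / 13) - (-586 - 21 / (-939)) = 125993903335829 / 215015169712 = 585.98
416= 416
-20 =-20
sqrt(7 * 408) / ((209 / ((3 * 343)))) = 2058 * sqrt(714) / 209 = 263.12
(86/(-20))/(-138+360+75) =-43/2970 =-0.01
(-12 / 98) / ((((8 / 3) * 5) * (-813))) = 3 / 265580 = 0.00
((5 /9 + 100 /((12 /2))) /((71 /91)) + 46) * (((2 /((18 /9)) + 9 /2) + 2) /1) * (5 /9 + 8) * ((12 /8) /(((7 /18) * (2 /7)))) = 16747115 /284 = 58968.71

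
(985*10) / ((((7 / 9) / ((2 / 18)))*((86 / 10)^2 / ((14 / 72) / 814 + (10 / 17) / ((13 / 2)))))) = 72351574375 / 41910624756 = 1.73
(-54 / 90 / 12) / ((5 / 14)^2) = -49 / 125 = -0.39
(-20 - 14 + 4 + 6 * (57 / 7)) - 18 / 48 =18.48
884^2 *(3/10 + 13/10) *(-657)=-4107332736/5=-821466547.20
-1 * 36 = -36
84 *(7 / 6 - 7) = -490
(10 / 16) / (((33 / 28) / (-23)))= -805 / 66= -12.20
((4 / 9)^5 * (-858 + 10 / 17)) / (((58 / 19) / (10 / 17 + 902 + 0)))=-4396.35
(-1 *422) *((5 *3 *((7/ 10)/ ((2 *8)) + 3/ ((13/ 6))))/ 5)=-1880643/ 1040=-1808.31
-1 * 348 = -348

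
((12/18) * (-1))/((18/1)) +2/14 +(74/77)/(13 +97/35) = 31895/191268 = 0.17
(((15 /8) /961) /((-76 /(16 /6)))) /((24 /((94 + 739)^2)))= -3469445 /1752864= -1.98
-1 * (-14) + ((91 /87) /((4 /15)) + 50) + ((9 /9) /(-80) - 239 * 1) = -396929 /2320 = -171.09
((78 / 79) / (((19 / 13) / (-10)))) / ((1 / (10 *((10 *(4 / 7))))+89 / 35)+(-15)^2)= -2184000 / 73568513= -0.03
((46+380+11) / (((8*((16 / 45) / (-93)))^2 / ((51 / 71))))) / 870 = 26022635505 / 67469312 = 385.70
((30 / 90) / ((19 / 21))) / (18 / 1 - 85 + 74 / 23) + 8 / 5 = 1.59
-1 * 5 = -5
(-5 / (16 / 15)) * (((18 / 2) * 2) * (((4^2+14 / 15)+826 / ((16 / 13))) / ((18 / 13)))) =-5366855 / 128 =-41928.55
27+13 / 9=256 / 9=28.44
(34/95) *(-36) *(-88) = 107712/95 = 1133.81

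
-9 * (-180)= 1620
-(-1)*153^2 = 23409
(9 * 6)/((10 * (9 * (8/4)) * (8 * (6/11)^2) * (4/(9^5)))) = 2381643/1280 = 1860.66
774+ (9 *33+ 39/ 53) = 56802/ 53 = 1071.74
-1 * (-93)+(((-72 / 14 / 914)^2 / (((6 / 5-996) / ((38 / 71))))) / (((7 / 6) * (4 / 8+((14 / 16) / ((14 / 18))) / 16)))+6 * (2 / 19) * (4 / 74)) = 20130748777709699607 / 216380233240434347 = 93.03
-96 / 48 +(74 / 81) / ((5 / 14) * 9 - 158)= -352090 / 175527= -2.01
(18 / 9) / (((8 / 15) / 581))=8715 / 4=2178.75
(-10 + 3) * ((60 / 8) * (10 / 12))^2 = -4375 / 16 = -273.44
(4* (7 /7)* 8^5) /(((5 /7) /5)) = 917504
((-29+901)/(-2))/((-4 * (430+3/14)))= 1526/6023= 0.25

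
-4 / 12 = -1 / 3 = -0.33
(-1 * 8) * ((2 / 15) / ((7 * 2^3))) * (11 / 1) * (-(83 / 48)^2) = 75779 / 120960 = 0.63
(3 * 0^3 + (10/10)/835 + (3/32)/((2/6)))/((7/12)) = 22641/46760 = 0.48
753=753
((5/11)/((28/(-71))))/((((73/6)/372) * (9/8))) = -176080/5621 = -31.33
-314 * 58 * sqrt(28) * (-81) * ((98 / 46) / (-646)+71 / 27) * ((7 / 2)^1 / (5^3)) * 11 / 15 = 147748155478 * sqrt(7) / 928625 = 420950.20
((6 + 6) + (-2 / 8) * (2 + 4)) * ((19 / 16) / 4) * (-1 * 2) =-399 / 64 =-6.23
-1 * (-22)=22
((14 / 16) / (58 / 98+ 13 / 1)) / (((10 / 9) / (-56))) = -2401 / 740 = -3.24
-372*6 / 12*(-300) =55800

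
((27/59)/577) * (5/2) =135/68086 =0.00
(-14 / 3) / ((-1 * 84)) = 1 / 18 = 0.06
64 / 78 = 32 / 39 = 0.82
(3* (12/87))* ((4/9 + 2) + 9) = 412/87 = 4.74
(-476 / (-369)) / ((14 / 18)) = 68 / 41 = 1.66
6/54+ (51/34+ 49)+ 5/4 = 1867/36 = 51.86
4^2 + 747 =763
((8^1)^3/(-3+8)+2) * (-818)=-426996/5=-85399.20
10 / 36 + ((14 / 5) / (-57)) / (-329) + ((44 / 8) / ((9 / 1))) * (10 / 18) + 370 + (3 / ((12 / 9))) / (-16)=8575263671 / 23146560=370.48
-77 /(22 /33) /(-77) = 3 /2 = 1.50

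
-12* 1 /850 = -6 /425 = -0.01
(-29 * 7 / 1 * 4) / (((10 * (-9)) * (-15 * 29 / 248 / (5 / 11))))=-3472 / 1485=-2.34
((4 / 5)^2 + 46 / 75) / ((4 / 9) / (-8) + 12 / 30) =564 / 155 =3.64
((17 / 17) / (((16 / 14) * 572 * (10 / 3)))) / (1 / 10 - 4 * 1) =-7 / 59488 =-0.00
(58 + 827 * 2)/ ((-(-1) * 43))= 1712/ 43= 39.81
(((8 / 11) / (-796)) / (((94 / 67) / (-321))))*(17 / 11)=365619 / 1131713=0.32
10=10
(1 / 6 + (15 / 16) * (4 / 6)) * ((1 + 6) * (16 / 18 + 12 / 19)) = 455 / 54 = 8.43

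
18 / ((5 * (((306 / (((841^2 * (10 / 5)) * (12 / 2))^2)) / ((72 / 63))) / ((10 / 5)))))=1152567735462144 / 595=1937088631028.81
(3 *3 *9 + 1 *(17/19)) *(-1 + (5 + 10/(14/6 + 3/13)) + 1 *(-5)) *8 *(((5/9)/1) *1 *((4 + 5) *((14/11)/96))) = 78967/627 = 125.94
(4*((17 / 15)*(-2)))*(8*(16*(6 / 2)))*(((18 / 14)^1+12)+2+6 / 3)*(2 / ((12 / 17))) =-17904128 / 105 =-170515.50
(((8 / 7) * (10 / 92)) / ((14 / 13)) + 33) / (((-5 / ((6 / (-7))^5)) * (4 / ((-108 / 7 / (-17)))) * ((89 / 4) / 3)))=94027423104 / 1003046549995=0.09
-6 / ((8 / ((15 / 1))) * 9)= -5 / 4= -1.25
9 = 9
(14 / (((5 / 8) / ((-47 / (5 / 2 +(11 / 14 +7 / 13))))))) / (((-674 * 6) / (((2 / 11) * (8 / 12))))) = 119756 / 14512905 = 0.01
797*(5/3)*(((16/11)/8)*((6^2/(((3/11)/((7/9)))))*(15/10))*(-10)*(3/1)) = -1115800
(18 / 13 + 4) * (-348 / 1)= -24360 / 13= -1873.85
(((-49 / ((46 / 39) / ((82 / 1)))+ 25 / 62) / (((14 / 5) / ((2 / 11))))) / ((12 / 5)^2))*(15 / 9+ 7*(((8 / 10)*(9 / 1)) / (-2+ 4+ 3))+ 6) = -2938598135 / 4312224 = -681.46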